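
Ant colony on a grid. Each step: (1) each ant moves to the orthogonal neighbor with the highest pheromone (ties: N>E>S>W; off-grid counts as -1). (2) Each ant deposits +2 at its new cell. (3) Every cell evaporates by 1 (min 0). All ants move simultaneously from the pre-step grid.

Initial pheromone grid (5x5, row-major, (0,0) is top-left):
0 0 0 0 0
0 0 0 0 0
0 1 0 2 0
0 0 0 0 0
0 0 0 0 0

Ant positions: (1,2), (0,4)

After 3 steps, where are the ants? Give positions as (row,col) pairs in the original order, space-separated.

Step 1: ant0:(1,2)->N->(0,2) | ant1:(0,4)->S->(1,4)
  grid max=1 at (0,2)
Step 2: ant0:(0,2)->E->(0,3) | ant1:(1,4)->N->(0,4)
  grid max=1 at (0,3)
Step 3: ant0:(0,3)->E->(0,4) | ant1:(0,4)->W->(0,3)
  grid max=2 at (0,3)

(0,4) (0,3)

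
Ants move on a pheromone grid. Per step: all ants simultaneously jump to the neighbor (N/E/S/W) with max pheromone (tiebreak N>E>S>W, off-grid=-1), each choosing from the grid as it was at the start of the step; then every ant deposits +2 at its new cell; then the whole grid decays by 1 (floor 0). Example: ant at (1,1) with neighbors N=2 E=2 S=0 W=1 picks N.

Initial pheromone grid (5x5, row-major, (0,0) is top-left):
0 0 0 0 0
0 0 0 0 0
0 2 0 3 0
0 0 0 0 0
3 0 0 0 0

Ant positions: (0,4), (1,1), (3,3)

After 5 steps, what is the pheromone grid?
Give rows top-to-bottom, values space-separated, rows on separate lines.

After step 1: ants at (1,4),(2,1),(2,3)
  0 0 0 0 0
  0 0 0 0 1
  0 3 0 4 0
  0 0 0 0 0
  2 0 0 0 0
After step 2: ants at (0,4),(1,1),(1,3)
  0 0 0 0 1
  0 1 0 1 0
  0 2 0 3 0
  0 0 0 0 0
  1 0 0 0 0
After step 3: ants at (1,4),(2,1),(2,3)
  0 0 0 0 0
  0 0 0 0 1
  0 3 0 4 0
  0 0 0 0 0
  0 0 0 0 0
After step 4: ants at (0,4),(1,1),(1,3)
  0 0 0 0 1
  0 1 0 1 0
  0 2 0 3 0
  0 0 0 0 0
  0 0 0 0 0
After step 5: ants at (1,4),(2,1),(2,3)
  0 0 0 0 0
  0 0 0 0 1
  0 3 0 4 0
  0 0 0 0 0
  0 0 0 0 0

0 0 0 0 0
0 0 0 0 1
0 3 0 4 0
0 0 0 0 0
0 0 0 0 0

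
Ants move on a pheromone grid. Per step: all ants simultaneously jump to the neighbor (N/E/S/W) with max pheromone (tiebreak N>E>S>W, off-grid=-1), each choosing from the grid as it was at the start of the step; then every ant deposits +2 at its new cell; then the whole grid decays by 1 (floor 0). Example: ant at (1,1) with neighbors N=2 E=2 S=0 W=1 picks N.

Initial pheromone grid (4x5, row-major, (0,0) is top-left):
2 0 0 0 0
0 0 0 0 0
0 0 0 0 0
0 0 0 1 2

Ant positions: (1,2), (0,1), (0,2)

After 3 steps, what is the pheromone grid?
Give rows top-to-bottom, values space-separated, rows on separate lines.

After step 1: ants at (0,2),(0,0),(0,3)
  3 0 1 1 0
  0 0 0 0 0
  0 0 0 0 0
  0 0 0 0 1
After step 2: ants at (0,3),(0,1),(0,2)
  2 1 2 2 0
  0 0 0 0 0
  0 0 0 0 0
  0 0 0 0 0
After step 3: ants at (0,2),(0,2),(0,3)
  1 0 5 3 0
  0 0 0 0 0
  0 0 0 0 0
  0 0 0 0 0

1 0 5 3 0
0 0 0 0 0
0 0 0 0 0
0 0 0 0 0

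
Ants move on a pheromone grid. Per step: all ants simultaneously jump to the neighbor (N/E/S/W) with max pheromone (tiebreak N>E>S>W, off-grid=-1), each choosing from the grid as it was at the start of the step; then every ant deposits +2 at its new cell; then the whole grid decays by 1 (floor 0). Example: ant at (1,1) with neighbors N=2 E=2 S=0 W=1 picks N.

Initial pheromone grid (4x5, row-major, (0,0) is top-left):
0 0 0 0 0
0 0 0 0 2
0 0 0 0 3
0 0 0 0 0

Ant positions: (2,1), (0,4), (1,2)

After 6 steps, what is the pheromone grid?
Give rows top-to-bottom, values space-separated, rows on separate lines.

After step 1: ants at (1,1),(1,4),(0,2)
  0 0 1 0 0
  0 1 0 0 3
  0 0 0 0 2
  0 0 0 0 0
After step 2: ants at (0,1),(2,4),(0,3)
  0 1 0 1 0
  0 0 0 0 2
  0 0 0 0 3
  0 0 0 0 0
After step 3: ants at (0,2),(1,4),(0,4)
  0 0 1 0 1
  0 0 0 0 3
  0 0 0 0 2
  0 0 0 0 0
After step 4: ants at (0,3),(2,4),(1,4)
  0 0 0 1 0
  0 0 0 0 4
  0 0 0 0 3
  0 0 0 0 0
After step 5: ants at (0,4),(1,4),(2,4)
  0 0 0 0 1
  0 0 0 0 5
  0 0 0 0 4
  0 0 0 0 0
After step 6: ants at (1,4),(2,4),(1,4)
  0 0 0 0 0
  0 0 0 0 8
  0 0 0 0 5
  0 0 0 0 0

0 0 0 0 0
0 0 0 0 8
0 0 0 0 5
0 0 0 0 0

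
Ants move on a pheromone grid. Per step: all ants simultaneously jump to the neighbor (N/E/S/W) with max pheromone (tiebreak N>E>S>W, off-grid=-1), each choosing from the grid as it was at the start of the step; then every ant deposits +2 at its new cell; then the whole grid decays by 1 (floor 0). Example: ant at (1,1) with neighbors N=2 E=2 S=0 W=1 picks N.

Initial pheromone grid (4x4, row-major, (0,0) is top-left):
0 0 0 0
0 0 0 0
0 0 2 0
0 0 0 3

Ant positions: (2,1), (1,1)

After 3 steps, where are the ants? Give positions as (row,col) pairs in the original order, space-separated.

Step 1: ant0:(2,1)->E->(2,2) | ant1:(1,1)->N->(0,1)
  grid max=3 at (2,2)
Step 2: ant0:(2,2)->N->(1,2) | ant1:(0,1)->E->(0,2)
  grid max=2 at (2,2)
Step 3: ant0:(1,2)->S->(2,2) | ant1:(0,2)->S->(1,2)
  grid max=3 at (2,2)

(2,2) (1,2)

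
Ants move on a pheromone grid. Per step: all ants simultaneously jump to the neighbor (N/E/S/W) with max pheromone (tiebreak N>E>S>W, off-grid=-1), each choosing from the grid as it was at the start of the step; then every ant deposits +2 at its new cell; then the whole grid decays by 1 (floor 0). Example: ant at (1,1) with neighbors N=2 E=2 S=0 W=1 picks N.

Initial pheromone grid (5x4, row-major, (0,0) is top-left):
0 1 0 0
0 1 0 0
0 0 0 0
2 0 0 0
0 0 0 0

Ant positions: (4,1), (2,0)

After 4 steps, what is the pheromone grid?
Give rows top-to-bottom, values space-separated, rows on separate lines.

After step 1: ants at (3,1),(3,0)
  0 0 0 0
  0 0 0 0
  0 0 0 0
  3 1 0 0
  0 0 0 0
After step 2: ants at (3,0),(3,1)
  0 0 0 0
  0 0 0 0
  0 0 0 0
  4 2 0 0
  0 0 0 0
After step 3: ants at (3,1),(3,0)
  0 0 0 0
  0 0 0 0
  0 0 0 0
  5 3 0 0
  0 0 0 0
After step 4: ants at (3,0),(3,1)
  0 0 0 0
  0 0 0 0
  0 0 0 0
  6 4 0 0
  0 0 0 0

0 0 0 0
0 0 0 0
0 0 0 0
6 4 0 0
0 0 0 0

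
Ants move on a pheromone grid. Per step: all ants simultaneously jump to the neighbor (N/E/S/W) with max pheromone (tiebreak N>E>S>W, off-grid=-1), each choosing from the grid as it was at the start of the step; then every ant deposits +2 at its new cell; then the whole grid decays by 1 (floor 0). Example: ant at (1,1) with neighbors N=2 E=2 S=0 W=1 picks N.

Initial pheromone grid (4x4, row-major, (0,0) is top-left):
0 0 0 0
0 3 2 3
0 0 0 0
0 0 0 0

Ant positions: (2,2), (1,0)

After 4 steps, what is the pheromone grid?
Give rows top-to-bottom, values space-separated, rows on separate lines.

After step 1: ants at (1,2),(1,1)
  0 0 0 0
  0 4 3 2
  0 0 0 0
  0 0 0 0
After step 2: ants at (1,1),(1,2)
  0 0 0 0
  0 5 4 1
  0 0 0 0
  0 0 0 0
After step 3: ants at (1,2),(1,1)
  0 0 0 0
  0 6 5 0
  0 0 0 0
  0 0 0 0
After step 4: ants at (1,1),(1,2)
  0 0 0 0
  0 7 6 0
  0 0 0 0
  0 0 0 0

0 0 0 0
0 7 6 0
0 0 0 0
0 0 0 0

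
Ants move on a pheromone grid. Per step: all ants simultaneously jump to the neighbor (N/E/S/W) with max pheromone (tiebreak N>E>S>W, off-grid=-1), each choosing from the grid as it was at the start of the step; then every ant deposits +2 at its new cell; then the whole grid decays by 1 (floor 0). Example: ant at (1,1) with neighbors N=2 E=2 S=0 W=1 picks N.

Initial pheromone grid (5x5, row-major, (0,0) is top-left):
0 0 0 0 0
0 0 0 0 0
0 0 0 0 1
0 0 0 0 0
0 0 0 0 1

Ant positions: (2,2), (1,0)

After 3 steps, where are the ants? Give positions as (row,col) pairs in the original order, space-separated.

Step 1: ant0:(2,2)->N->(1,2) | ant1:(1,0)->N->(0,0)
  grid max=1 at (0,0)
Step 2: ant0:(1,2)->N->(0,2) | ant1:(0,0)->E->(0,1)
  grid max=1 at (0,1)
Step 3: ant0:(0,2)->W->(0,1) | ant1:(0,1)->E->(0,2)
  grid max=2 at (0,1)

(0,1) (0,2)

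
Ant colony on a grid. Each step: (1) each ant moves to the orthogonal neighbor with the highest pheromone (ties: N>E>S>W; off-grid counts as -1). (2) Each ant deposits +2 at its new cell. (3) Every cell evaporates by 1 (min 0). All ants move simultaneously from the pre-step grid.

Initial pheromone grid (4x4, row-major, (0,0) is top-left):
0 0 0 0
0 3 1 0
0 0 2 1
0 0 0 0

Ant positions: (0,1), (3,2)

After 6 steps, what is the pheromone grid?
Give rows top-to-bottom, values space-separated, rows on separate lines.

After step 1: ants at (1,1),(2,2)
  0 0 0 0
  0 4 0 0
  0 0 3 0
  0 0 0 0
After step 2: ants at (0,1),(1,2)
  0 1 0 0
  0 3 1 0
  0 0 2 0
  0 0 0 0
After step 3: ants at (1,1),(1,1)
  0 0 0 0
  0 6 0 0
  0 0 1 0
  0 0 0 0
After step 4: ants at (0,1),(0,1)
  0 3 0 0
  0 5 0 0
  0 0 0 0
  0 0 0 0
After step 5: ants at (1,1),(1,1)
  0 2 0 0
  0 8 0 0
  0 0 0 0
  0 0 0 0
After step 6: ants at (0,1),(0,1)
  0 5 0 0
  0 7 0 0
  0 0 0 0
  0 0 0 0

0 5 0 0
0 7 0 0
0 0 0 0
0 0 0 0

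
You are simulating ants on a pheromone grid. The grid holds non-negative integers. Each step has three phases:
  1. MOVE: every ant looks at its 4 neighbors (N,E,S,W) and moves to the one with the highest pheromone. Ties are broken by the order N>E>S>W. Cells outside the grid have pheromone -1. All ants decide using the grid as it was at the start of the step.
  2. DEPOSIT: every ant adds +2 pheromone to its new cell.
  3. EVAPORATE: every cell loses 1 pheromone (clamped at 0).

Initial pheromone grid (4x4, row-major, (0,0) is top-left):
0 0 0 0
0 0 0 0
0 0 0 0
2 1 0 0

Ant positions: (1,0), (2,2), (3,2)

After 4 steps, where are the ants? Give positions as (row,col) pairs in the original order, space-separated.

Step 1: ant0:(1,0)->N->(0,0) | ant1:(2,2)->N->(1,2) | ant2:(3,2)->W->(3,1)
  grid max=2 at (3,1)
Step 2: ant0:(0,0)->E->(0,1) | ant1:(1,2)->N->(0,2) | ant2:(3,1)->W->(3,0)
  grid max=2 at (3,0)
Step 3: ant0:(0,1)->E->(0,2) | ant1:(0,2)->W->(0,1) | ant2:(3,0)->E->(3,1)
  grid max=2 at (0,1)
Step 4: ant0:(0,2)->W->(0,1) | ant1:(0,1)->E->(0,2) | ant2:(3,1)->W->(3,0)
  grid max=3 at (0,1)

(0,1) (0,2) (3,0)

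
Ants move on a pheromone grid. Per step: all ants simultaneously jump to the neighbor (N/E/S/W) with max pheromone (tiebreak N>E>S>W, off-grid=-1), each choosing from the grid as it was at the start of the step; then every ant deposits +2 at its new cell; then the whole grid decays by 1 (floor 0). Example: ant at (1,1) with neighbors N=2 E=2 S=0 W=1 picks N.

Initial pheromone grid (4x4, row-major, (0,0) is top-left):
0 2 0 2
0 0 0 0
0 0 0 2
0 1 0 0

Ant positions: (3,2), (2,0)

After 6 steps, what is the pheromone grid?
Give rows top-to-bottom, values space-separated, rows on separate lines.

After step 1: ants at (3,1),(1,0)
  0 1 0 1
  1 0 0 0
  0 0 0 1
  0 2 0 0
After step 2: ants at (2,1),(0,0)
  1 0 0 0
  0 0 0 0
  0 1 0 0
  0 1 0 0
After step 3: ants at (3,1),(0,1)
  0 1 0 0
  0 0 0 0
  0 0 0 0
  0 2 0 0
After step 4: ants at (2,1),(0,2)
  0 0 1 0
  0 0 0 0
  0 1 0 0
  0 1 0 0
After step 5: ants at (3,1),(0,3)
  0 0 0 1
  0 0 0 0
  0 0 0 0
  0 2 0 0
After step 6: ants at (2,1),(1,3)
  0 0 0 0
  0 0 0 1
  0 1 0 0
  0 1 0 0

0 0 0 0
0 0 0 1
0 1 0 0
0 1 0 0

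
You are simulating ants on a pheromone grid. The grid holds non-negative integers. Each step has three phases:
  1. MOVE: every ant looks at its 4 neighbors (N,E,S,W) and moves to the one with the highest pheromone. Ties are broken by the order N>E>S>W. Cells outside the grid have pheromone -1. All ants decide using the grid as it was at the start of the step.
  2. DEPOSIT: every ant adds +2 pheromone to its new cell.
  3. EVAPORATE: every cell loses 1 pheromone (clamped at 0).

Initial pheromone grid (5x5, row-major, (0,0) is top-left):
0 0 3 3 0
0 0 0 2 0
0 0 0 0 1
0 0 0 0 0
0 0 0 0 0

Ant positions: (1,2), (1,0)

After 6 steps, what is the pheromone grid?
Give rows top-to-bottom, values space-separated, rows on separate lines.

After step 1: ants at (0,2),(0,0)
  1 0 4 2 0
  0 0 0 1 0
  0 0 0 0 0
  0 0 0 0 0
  0 0 0 0 0
After step 2: ants at (0,3),(0,1)
  0 1 3 3 0
  0 0 0 0 0
  0 0 0 0 0
  0 0 0 0 0
  0 0 0 0 0
After step 3: ants at (0,2),(0,2)
  0 0 6 2 0
  0 0 0 0 0
  0 0 0 0 0
  0 0 0 0 0
  0 0 0 0 0
After step 4: ants at (0,3),(0,3)
  0 0 5 5 0
  0 0 0 0 0
  0 0 0 0 0
  0 0 0 0 0
  0 0 0 0 0
After step 5: ants at (0,2),(0,2)
  0 0 8 4 0
  0 0 0 0 0
  0 0 0 0 0
  0 0 0 0 0
  0 0 0 0 0
After step 6: ants at (0,3),(0,3)
  0 0 7 7 0
  0 0 0 0 0
  0 0 0 0 0
  0 0 0 0 0
  0 0 0 0 0

0 0 7 7 0
0 0 0 0 0
0 0 0 0 0
0 0 0 0 0
0 0 0 0 0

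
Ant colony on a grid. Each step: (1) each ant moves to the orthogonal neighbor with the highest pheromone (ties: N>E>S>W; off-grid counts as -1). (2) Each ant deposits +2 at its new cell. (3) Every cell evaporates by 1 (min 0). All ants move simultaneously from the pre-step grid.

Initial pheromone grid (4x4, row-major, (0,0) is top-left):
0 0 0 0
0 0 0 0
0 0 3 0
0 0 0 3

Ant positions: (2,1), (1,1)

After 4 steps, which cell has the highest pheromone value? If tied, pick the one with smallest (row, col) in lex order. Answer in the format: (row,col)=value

Step 1: ant0:(2,1)->E->(2,2) | ant1:(1,1)->N->(0,1)
  grid max=4 at (2,2)
Step 2: ant0:(2,2)->N->(1,2) | ant1:(0,1)->E->(0,2)
  grid max=3 at (2,2)
Step 3: ant0:(1,2)->S->(2,2) | ant1:(0,2)->S->(1,2)
  grid max=4 at (2,2)
Step 4: ant0:(2,2)->N->(1,2) | ant1:(1,2)->S->(2,2)
  grid max=5 at (2,2)
Final grid:
  0 0 0 0
  0 0 3 0
  0 0 5 0
  0 0 0 0
Max pheromone 5 at (2,2)

Answer: (2,2)=5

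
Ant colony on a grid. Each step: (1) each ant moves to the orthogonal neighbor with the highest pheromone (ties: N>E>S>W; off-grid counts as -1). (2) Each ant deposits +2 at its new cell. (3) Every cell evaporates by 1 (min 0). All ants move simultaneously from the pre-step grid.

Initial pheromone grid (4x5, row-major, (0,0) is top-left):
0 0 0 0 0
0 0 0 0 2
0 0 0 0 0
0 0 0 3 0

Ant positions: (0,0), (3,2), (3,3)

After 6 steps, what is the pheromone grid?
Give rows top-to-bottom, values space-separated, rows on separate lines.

After step 1: ants at (0,1),(3,3),(2,3)
  0 1 0 0 0
  0 0 0 0 1
  0 0 0 1 0
  0 0 0 4 0
After step 2: ants at (0,2),(2,3),(3,3)
  0 0 1 0 0
  0 0 0 0 0
  0 0 0 2 0
  0 0 0 5 0
After step 3: ants at (0,3),(3,3),(2,3)
  0 0 0 1 0
  0 0 0 0 0
  0 0 0 3 0
  0 0 0 6 0
After step 4: ants at (0,4),(2,3),(3,3)
  0 0 0 0 1
  0 0 0 0 0
  0 0 0 4 0
  0 0 0 7 0
After step 5: ants at (1,4),(3,3),(2,3)
  0 0 0 0 0
  0 0 0 0 1
  0 0 0 5 0
  0 0 0 8 0
After step 6: ants at (0,4),(2,3),(3,3)
  0 0 0 0 1
  0 0 0 0 0
  0 0 0 6 0
  0 0 0 9 0

0 0 0 0 1
0 0 0 0 0
0 0 0 6 0
0 0 0 9 0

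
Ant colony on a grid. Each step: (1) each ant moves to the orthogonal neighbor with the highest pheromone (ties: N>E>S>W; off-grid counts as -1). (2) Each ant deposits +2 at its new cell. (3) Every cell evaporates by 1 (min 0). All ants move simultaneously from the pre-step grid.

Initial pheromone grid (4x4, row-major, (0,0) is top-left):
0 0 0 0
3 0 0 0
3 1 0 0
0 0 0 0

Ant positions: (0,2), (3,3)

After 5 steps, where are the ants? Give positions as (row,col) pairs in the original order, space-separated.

Step 1: ant0:(0,2)->E->(0,3) | ant1:(3,3)->N->(2,3)
  grid max=2 at (1,0)
Step 2: ant0:(0,3)->S->(1,3) | ant1:(2,3)->N->(1,3)
  grid max=3 at (1,3)
Step 3: ant0:(1,3)->N->(0,3) | ant1:(1,3)->N->(0,3)
  grid max=3 at (0,3)
Step 4: ant0:(0,3)->S->(1,3) | ant1:(0,3)->S->(1,3)
  grid max=5 at (1,3)
Step 5: ant0:(1,3)->N->(0,3) | ant1:(1,3)->N->(0,3)
  grid max=5 at (0,3)

(0,3) (0,3)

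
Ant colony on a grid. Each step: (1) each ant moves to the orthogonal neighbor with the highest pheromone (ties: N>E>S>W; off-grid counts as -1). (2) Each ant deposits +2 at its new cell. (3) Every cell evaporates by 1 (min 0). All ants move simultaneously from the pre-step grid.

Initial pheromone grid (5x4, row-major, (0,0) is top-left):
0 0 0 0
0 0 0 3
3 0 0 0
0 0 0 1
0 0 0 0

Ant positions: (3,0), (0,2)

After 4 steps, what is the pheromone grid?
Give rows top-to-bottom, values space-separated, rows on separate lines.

After step 1: ants at (2,0),(0,3)
  0 0 0 1
  0 0 0 2
  4 0 0 0
  0 0 0 0
  0 0 0 0
After step 2: ants at (1,0),(1,3)
  0 0 0 0
  1 0 0 3
  3 0 0 0
  0 0 0 0
  0 0 0 0
After step 3: ants at (2,0),(0,3)
  0 0 0 1
  0 0 0 2
  4 0 0 0
  0 0 0 0
  0 0 0 0
After step 4: ants at (1,0),(1,3)
  0 0 0 0
  1 0 0 3
  3 0 0 0
  0 0 0 0
  0 0 0 0

0 0 0 0
1 0 0 3
3 0 0 0
0 0 0 0
0 0 0 0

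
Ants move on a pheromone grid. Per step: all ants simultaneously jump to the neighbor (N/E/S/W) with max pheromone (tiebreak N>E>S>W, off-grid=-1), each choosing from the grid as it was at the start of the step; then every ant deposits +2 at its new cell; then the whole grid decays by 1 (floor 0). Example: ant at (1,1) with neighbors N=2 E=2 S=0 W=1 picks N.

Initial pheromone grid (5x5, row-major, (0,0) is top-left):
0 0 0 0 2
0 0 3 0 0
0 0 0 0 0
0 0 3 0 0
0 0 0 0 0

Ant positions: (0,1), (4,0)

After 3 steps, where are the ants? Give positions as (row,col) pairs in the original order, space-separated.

Step 1: ant0:(0,1)->E->(0,2) | ant1:(4,0)->N->(3,0)
  grid max=2 at (1,2)
Step 2: ant0:(0,2)->S->(1,2) | ant1:(3,0)->N->(2,0)
  grid max=3 at (1,2)
Step 3: ant0:(1,2)->N->(0,2) | ant1:(2,0)->N->(1,0)
  grid max=2 at (1,2)

(0,2) (1,0)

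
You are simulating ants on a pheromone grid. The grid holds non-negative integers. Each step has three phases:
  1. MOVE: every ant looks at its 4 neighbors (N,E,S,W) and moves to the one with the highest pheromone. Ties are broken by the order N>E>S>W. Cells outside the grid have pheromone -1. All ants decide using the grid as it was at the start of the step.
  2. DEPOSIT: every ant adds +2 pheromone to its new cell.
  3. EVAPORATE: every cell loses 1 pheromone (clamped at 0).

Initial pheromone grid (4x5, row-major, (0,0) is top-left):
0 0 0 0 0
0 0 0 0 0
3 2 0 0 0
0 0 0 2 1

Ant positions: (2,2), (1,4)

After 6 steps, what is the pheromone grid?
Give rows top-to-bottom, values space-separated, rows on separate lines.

After step 1: ants at (2,1),(0,4)
  0 0 0 0 1
  0 0 0 0 0
  2 3 0 0 0
  0 0 0 1 0
After step 2: ants at (2,0),(1,4)
  0 0 0 0 0
  0 0 0 0 1
  3 2 0 0 0
  0 0 0 0 0
After step 3: ants at (2,1),(0,4)
  0 0 0 0 1
  0 0 0 0 0
  2 3 0 0 0
  0 0 0 0 0
After step 4: ants at (2,0),(1,4)
  0 0 0 0 0
  0 0 0 0 1
  3 2 0 0 0
  0 0 0 0 0
After step 5: ants at (2,1),(0,4)
  0 0 0 0 1
  0 0 0 0 0
  2 3 0 0 0
  0 0 0 0 0
After step 6: ants at (2,0),(1,4)
  0 0 0 0 0
  0 0 0 0 1
  3 2 0 0 0
  0 0 0 0 0

0 0 0 0 0
0 0 0 0 1
3 2 0 0 0
0 0 0 0 0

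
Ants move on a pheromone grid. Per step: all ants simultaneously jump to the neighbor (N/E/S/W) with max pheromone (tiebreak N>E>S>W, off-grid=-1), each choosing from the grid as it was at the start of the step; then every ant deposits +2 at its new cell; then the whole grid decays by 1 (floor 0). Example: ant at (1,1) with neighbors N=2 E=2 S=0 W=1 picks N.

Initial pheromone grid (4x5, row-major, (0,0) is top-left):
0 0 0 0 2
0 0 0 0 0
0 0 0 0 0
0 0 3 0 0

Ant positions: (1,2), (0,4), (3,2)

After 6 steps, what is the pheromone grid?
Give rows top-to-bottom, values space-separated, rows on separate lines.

After step 1: ants at (0,2),(1,4),(2,2)
  0 0 1 0 1
  0 0 0 0 1
  0 0 1 0 0
  0 0 2 0 0
After step 2: ants at (0,3),(0,4),(3,2)
  0 0 0 1 2
  0 0 0 0 0
  0 0 0 0 0
  0 0 3 0 0
After step 3: ants at (0,4),(0,3),(2,2)
  0 0 0 2 3
  0 0 0 0 0
  0 0 1 0 0
  0 0 2 0 0
After step 4: ants at (0,3),(0,4),(3,2)
  0 0 0 3 4
  0 0 0 0 0
  0 0 0 0 0
  0 0 3 0 0
After step 5: ants at (0,4),(0,3),(2,2)
  0 0 0 4 5
  0 0 0 0 0
  0 0 1 0 0
  0 0 2 0 0
After step 6: ants at (0,3),(0,4),(3,2)
  0 0 0 5 6
  0 0 0 0 0
  0 0 0 0 0
  0 0 3 0 0

0 0 0 5 6
0 0 0 0 0
0 0 0 0 0
0 0 3 0 0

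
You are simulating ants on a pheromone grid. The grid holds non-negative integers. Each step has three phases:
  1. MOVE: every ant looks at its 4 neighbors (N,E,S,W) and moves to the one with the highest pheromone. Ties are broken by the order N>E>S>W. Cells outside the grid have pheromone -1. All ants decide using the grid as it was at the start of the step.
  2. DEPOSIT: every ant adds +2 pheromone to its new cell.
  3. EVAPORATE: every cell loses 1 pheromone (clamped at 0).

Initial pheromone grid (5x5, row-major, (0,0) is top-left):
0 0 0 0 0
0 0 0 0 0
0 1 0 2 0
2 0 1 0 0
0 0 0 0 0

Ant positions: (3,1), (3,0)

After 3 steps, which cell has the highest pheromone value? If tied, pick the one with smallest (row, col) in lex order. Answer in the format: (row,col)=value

Answer: (3,0)=5

Derivation:
Step 1: ant0:(3,1)->W->(3,0) | ant1:(3,0)->N->(2,0)
  grid max=3 at (3,0)
Step 2: ant0:(3,0)->N->(2,0) | ant1:(2,0)->S->(3,0)
  grid max=4 at (3,0)
Step 3: ant0:(2,0)->S->(3,0) | ant1:(3,0)->N->(2,0)
  grid max=5 at (3,0)
Final grid:
  0 0 0 0 0
  0 0 0 0 0
  3 0 0 0 0
  5 0 0 0 0
  0 0 0 0 0
Max pheromone 5 at (3,0)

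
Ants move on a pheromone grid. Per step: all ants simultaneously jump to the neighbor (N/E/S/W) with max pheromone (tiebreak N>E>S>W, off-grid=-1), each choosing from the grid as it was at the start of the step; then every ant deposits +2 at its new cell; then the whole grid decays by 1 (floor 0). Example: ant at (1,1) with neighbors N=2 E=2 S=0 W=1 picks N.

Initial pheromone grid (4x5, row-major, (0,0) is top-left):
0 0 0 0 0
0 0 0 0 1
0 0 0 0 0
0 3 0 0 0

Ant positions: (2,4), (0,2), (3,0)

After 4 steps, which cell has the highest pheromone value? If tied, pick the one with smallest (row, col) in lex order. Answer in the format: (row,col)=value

Step 1: ant0:(2,4)->N->(1,4) | ant1:(0,2)->E->(0,3) | ant2:(3,0)->E->(3,1)
  grid max=4 at (3,1)
Step 2: ant0:(1,4)->N->(0,4) | ant1:(0,3)->E->(0,4) | ant2:(3,1)->N->(2,1)
  grid max=3 at (0,4)
Step 3: ant0:(0,4)->S->(1,4) | ant1:(0,4)->S->(1,4) | ant2:(2,1)->S->(3,1)
  grid max=4 at (1,4)
Step 4: ant0:(1,4)->N->(0,4) | ant1:(1,4)->N->(0,4) | ant2:(3,1)->N->(2,1)
  grid max=5 at (0,4)
Final grid:
  0 0 0 0 5
  0 0 0 0 3
  0 1 0 0 0
  0 3 0 0 0
Max pheromone 5 at (0,4)

Answer: (0,4)=5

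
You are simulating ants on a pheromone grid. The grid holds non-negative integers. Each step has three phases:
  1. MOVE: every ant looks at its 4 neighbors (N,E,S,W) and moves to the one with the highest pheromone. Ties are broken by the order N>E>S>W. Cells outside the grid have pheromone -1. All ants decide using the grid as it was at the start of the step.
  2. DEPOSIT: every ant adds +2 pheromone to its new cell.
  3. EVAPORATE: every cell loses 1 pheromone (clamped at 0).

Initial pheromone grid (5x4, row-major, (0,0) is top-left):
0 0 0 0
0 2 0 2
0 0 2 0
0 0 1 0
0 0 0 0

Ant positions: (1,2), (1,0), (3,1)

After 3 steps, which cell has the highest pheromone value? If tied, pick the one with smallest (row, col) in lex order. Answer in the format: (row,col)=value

Step 1: ant0:(1,2)->E->(1,3) | ant1:(1,0)->E->(1,1) | ant2:(3,1)->E->(3,2)
  grid max=3 at (1,1)
Step 2: ant0:(1,3)->N->(0,3) | ant1:(1,1)->N->(0,1) | ant2:(3,2)->N->(2,2)
  grid max=2 at (1,1)
Step 3: ant0:(0,3)->S->(1,3) | ant1:(0,1)->S->(1,1) | ant2:(2,2)->S->(3,2)
  grid max=3 at (1,1)
Final grid:
  0 0 0 0
  0 3 0 3
  0 0 1 0
  0 0 2 0
  0 0 0 0
Max pheromone 3 at (1,1)

Answer: (1,1)=3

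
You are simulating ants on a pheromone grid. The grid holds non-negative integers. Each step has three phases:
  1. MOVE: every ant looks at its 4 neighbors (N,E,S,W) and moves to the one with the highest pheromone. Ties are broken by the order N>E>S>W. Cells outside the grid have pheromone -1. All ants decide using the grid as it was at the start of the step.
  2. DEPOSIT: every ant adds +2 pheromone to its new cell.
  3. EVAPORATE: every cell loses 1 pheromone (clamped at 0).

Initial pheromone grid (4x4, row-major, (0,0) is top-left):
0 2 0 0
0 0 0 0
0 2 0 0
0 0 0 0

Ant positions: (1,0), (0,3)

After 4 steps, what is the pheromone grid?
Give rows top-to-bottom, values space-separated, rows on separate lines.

After step 1: ants at (0,0),(1,3)
  1 1 0 0
  0 0 0 1
  0 1 0 0
  0 0 0 0
After step 2: ants at (0,1),(0,3)
  0 2 0 1
  0 0 0 0
  0 0 0 0
  0 0 0 0
After step 3: ants at (0,2),(1,3)
  0 1 1 0
  0 0 0 1
  0 0 0 0
  0 0 0 0
After step 4: ants at (0,1),(0,3)
  0 2 0 1
  0 0 0 0
  0 0 0 0
  0 0 0 0

0 2 0 1
0 0 0 0
0 0 0 0
0 0 0 0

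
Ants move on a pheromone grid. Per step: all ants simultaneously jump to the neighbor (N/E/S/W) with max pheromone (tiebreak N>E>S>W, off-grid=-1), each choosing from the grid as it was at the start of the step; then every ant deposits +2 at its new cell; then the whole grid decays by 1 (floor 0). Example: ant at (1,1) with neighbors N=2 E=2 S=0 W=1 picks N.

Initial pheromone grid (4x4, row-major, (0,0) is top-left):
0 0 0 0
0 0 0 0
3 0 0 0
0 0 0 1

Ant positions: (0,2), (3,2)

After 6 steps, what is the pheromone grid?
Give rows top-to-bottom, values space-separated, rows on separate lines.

After step 1: ants at (0,3),(3,3)
  0 0 0 1
  0 0 0 0
  2 0 0 0
  0 0 0 2
After step 2: ants at (1,3),(2,3)
  0 0 0 0
  0 0 0 1
  1 0 0 1
  0 0 0 1
After step 3: ants at (2,3),(1,3)
  0 0 0 0
  0 0 0 2
  0 0 0 2
  0 0 0 0
After step 4: ants at (1,3),(2,3)
  0 0 0 0
  0 0 0 3
  0 0 0 3
  0 0 0 0
After step 5: ants at (2,3),(1,3)
  0 0 0 0
  0 0 0 4
  0 0 0 4
  0 0 0 0
After step 6: ants at (1,3),(2,3)
  0 0 0 0
  0 0 0 5
  0 0 0 5
  0 0 0 0

0 0 0 0
0 0 0 5
0 0 0 5
0 0 0 0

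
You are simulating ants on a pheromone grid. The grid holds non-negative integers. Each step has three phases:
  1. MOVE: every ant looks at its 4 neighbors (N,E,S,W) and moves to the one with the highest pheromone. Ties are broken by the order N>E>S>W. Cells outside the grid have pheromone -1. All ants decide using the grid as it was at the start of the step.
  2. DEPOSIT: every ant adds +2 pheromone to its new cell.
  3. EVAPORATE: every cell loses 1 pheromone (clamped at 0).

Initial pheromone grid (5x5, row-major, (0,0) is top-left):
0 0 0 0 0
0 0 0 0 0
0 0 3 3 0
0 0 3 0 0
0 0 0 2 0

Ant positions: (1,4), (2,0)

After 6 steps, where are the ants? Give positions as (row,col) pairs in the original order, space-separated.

Step 1: ant0:(1,4)->N->(0,4) | ant1:(2,0)->N->(1,0)
  grid max=2 at (2,2)
Step 2: ant0:(0,4)->S->(1,4) | ant1:(1,0)->N->(0,0)
  grid max=1 at (0,0)
Step 3: ant0:(1,4)->N->(0,4) | ant1:(0,0)->E->(0,1)
  grid max=1 at (0,1)
Step 4: ant0:(0,4)->S->(1,4) | ant1:(0,1)->E->(0,2)
  grid max=1 at (0,2)
Step 5: ant0:(1,4)->N->(0,4) | ant1:(0,2)->E->(0,3)
  grid max=1 at (0,3)
Step 6: ant0:(0,4)->W->(0,3) | ant1:(0,3)->E->(0,4)
  grid max=2 at (0,3)

(0,3) (0,4)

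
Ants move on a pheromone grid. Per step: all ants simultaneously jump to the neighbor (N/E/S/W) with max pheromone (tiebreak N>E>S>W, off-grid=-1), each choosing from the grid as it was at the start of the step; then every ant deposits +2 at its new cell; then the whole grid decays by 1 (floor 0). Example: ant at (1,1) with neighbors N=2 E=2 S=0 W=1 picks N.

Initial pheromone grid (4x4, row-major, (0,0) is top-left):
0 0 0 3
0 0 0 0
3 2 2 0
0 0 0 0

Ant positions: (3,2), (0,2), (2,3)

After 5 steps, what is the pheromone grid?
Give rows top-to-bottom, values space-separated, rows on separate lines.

After step 1: ants at (2,2),(0,3),(2,2)
  0 0 0 4
  0 0 0 0
  2 1 5 0
  0 0 0 0
After step 2: ants at (2,1),(1,3),(2,1)
  0 0 0 3
  0 0 0 1
  1 4 4 0
  0 0 0 0
After step 3: ants at (2,2),(0,3),(2,2)
  0 0 0 4
  0 0 0 0
  0 3 7 0
  0 0 0 0
After step 4: ants at (2,1),(1,3),(2,1)
  0 0 0 3
  0 0 0 1
  0 6 6 0
  0 0 0 0
After step 5: ants at (2,2),(0,3),(2,2)
  0 0 0 4
  0 0 0 0
  0 5 9 0
  0 0 0 0

0 0 0 4
0 0 0 0
0 5 9 0
0 0 0 0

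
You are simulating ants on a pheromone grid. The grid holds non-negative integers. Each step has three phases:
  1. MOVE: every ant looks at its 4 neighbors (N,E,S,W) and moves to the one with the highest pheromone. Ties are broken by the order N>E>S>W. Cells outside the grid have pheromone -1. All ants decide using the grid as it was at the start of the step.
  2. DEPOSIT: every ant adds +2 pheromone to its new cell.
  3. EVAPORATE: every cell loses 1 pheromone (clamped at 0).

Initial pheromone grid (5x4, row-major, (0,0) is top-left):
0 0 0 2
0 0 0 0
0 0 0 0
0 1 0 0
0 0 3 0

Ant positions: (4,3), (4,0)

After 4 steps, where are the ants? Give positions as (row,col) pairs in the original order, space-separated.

Step 1: ant0:(4,3)->W->(4,2) | ant1:(4,0)->N->(3,0)
  grid max=4 at (4,2)
Step 2: ant0:(4,2)->N->(3,2) | ant1:(3,0)->N->(2,0)
  grid max=3 at (4,2)
Step 3: ant0:(3,2)->S->(4,2) | ant1:(2,0)->N->(1,0)
  grid max=4 at (4,2)
Step 4: ant0:(4,2)->N->(3,2) | ant1:(1,0)->N->(0,0)
  grid max=3 at (4,2)

(3,2) (0,0)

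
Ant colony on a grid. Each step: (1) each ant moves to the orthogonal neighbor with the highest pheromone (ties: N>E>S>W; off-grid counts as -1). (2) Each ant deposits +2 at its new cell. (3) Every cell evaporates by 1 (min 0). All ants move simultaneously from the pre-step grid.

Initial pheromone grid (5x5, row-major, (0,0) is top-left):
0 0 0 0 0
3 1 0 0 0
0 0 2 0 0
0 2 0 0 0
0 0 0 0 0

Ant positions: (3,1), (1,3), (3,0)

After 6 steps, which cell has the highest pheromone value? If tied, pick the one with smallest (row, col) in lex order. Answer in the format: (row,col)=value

Step 1: ant0:(3,1)->N->(2,1) | ant1:(1,3)->N->(0,3) | ant2:(3,0)->E->(3,1)
  grid max=3 at (3,1)
Step 2: ant0:(2,1)->S->(3,1) | ant1:(0,3)->E->(0,4) | ant2:(3,1)->N->(2,1)
  grid max=4 at (3,1)
Step 3: ant0:(3,1)->N->(2,1) | ant1:(0,4)->S->(1,4) | ant2:(2,1)->S->(3,1)
  grid max=5 at (3,1)
Step 4: ant0:(2,1)->S->(3,1) | ant1:(1,4)->N->(0,4) | ant2:(3,1)->N->(2,1)
  grid max=6 at (3,1)
Step 5: ant0:(3,1)->N->(2,1) | ant1:(0,4)->S->(1,4) | ant2:(2,1)->S->(3,1)
  grid max=7 at (3,1)
Step 6: ant0:(2,1)->S->(3,1) | ant1:(1,4)->N->(0,4) | ant2:(3,1)->N->(2,1)
  grid max=8 at (3,1)
Final grid:
  0 0 0 0 1
  0 0 0 0 0
  0 6 0 0 0
  0 8 0 0 0
  0 0 0 0 0
Max pheromone 8 at (3,1)

Answer: (3,1)=8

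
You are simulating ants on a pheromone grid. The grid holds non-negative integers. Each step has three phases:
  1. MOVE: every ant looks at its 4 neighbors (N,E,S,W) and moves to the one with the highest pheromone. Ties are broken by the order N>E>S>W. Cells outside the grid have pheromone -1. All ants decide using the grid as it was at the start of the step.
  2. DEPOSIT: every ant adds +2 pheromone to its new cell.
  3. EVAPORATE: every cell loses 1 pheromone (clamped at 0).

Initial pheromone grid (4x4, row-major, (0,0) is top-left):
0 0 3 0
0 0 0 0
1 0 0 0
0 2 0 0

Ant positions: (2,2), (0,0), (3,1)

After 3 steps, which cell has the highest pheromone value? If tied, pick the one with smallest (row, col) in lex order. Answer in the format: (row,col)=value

Answer: (0,2)=4

Derivation:
Step 1: ant0:(2,2)->N->(1,2) | ant1:(0,0)->E->(0,1) | ant2:(3,1)->N->(2,1)
  grid max=2 at (0,2)
Step 2: ant0:(1,2)->N->(0,2) | ant1:(0,1)->E->(0,2) | ant2:(2,1)->S->(3,1)
  grid max=5 at (0,2)
Step 3: ant0:(0,2)->E->(0,3) | ant1:(0,2)->E->(0,3) | ant2:(3,1)->N->(2,1)
  grid max=4 at (0,2)
Final grid:
  0 0 4 3
  0 0 0 0
  0 1 0 0
  0 1 0 0
Max pheromone 4 at (0,2)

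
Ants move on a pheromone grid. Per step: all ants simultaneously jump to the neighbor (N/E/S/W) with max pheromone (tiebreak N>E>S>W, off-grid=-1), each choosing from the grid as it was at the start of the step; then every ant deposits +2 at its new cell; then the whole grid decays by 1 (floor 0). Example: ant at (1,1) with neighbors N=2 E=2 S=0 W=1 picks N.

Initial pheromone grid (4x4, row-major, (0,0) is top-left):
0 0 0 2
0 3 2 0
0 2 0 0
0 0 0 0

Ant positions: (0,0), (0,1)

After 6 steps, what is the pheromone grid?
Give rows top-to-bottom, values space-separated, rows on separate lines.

After step 1: ants at (0,1),(1,1)
  0 1 0 1
  0 4 1 0
  0 1 0 0
  0 0 0 0
After step 2: ants at (1,1),(0,1)
  0 2 0 0
  0 5 0 0
  0 0 0 0
  0 0 0 0
After step 3: ants at (0,1),(1,1)
  0 3 0 0
  0 6 0 0
  0 0 0 0
  0 0 0 0
After step 4: ants at (1,1),(0,1)
  0 4 0 0
  0 7 0 0
  0 0 0 0
  0 0 0 0
After step 5: ants at (0,1),(1,1)
  0 5 0 0
  0 8 0 0
  0 0 0 0
  0 0 0 0
After step 6: ants at (1,1),(0,1)
  0 6 0 0
  0 9 0 0
  0 0 0 0
  0 0 0 0

0 6 0 0
0 9 0 0
0 0 0 0
0 0 0 0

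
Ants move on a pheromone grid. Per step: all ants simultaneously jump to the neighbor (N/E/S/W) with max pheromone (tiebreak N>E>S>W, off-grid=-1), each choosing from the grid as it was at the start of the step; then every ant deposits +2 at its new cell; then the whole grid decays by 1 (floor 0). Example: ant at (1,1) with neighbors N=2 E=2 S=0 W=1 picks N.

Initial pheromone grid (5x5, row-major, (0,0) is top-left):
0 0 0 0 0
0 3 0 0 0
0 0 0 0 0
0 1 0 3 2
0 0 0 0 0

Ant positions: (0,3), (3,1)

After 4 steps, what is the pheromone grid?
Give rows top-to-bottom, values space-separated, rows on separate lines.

After step 1: ants at (0,4),(2,1)
  0 0 0 0 1
  0 2 0 0 0
  0 1 0 0 0
  0 0 0 2 1
  0 0 0 0 0
After step 2: ants at (1,4),(1,1)
  0 0 0 0 0
  0 3 0 0 1
  0 0 0 0 0
  0 0 0 1 0
  0 0 0 0 0
After step 3: ants at (0,4),(0,1)
  0 1 0 0 1
  0 2 0 0 0
  0 0 0 0 0
  0 0 0 0 0
  0 0 0 0 0
After step 4: ants at (1,4),(1,1)
  0 0 0 0 0
  0 3 0 0 1
  0 0 0 0 0
  0 0 0 0 0
  0 0 0 0 0

0 0 0 0 0
0 3 0 0 1
0 0 0 0 0
0 0 0 0 0
0 0 0 0 0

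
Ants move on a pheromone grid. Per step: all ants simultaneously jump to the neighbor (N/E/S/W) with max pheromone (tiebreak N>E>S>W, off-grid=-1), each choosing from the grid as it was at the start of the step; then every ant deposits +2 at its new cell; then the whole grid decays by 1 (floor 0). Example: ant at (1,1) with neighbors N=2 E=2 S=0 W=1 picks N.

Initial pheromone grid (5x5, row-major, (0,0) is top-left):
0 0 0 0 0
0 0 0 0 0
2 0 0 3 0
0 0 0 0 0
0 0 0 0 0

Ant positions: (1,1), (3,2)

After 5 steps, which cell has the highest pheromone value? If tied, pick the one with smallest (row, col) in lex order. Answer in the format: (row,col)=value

Answer: (2,3)=4

Derivation:
Step 1: ant0:(1,1)->N->(0,1) | ant1:(3,2)->N->(2,2)
  grid max=2 at (2,3)
Step 2: ant0:(0,1)->E->(0,2) | ant1:(2,2)->E->(2,3)
  grid max=3 at (2,3)
Step 3: ant0:(0,2)->E->(0,3) | ant1:(2,3)->N->(1,3)
  grid max=2 at (2,3)
Step 4: ant0:(0,3)->S->(1,3) | ant1:(1,3)->S->(2,3)
  grid max=3 at (2,3)
Step 5: ant0:(1,3)->S->(2,3) | ant1:(2,3)->N->(1,3)
  grid max=4 at (2,3)
Final grid:
  0 0 0 0 0
  0 0 0 3 0
  0 0 0 4 0
  0 0 0 0 0
  0 0 0 0 0
Max pheromone 4 at (2,3)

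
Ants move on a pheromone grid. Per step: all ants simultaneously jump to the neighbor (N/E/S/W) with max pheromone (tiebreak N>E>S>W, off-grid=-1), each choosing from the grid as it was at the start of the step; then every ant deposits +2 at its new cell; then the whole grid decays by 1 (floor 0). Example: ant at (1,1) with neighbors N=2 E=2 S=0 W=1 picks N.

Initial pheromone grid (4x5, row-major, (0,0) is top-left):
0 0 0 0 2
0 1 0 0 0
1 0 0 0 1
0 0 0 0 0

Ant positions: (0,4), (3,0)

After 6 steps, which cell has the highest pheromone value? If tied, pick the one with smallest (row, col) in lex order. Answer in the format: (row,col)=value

Step 1: ant0:(0,4)->S->(1,4) | ant1:(3,0)->N->(2,0)
  grid max=2 at (2,0)
Step 2: ant0:(1,4)->N->(0,4) | ant1:(2,0)->N->(1,0)
  grid max=2 at (0,4)
Step 3: ant0:(0,4)->S->(1,4) | ant1:(1,0)->S->(2,0)
  grid max=2 at (2,0)
Step 4: ant0:(1,4)->N->(0,4) | ant1:(2,0)->N->(1,0)
  grid max=2 at (0,4)
Step 5: ant0:(0,4)->S->(1,4) | ant1:(1,0)->S->(2,0)
  grid max=2 at (2,0)
Step 6: ant0:(1,4)->N->(0,4) | ant1:(2,0)->N->(1,0)
  grid max=2 at (0,4)
Final grid:
  0 0 0 0 2
  1 0 0 0 0
  1 0 0 0 0
  0 0 0 0 0
Max pheromone 2 at (0,4)

Answer: (0,4)=2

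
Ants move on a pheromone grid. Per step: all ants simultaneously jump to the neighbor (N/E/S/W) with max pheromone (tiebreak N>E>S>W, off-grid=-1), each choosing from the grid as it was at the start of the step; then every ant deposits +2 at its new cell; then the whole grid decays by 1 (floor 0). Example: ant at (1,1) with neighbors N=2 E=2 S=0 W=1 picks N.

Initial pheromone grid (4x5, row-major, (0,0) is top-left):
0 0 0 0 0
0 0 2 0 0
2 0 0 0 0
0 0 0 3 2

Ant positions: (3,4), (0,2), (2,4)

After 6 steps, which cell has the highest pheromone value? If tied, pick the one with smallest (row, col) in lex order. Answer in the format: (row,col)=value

Step 1: ant0:(3,4)->W->(3,3) | ant1:(0,2)->S->(1,2) | ant2:(2,4)->S->(3,4)
  grid max=4 at (3,3)
Step 2: ant0:(3,3)->E->(3,4) | ant1:(1,2)->N->(0,2) | ant2:(3,4)->W->(3,3)
  grid max=5 at (3,3)
Step 3: ant0:(3,4)->W->(3,3) | ant1:(0,2)->S->(1,2) | ant2:(3,3)->E->(3,4)
  grid max=6 at (3,3)
Step 4: ant0:(3,3)->E->(3,4) | ant1:(1,2)->N->(0,2) | ant2:(3,4)->W->(3,3)
  grid max=7 at (3,3)
Step 5: ant0:(3,4)->W->(3,3) | ant1:(0,2)->S->(1,2) | ant2:(3,3)->E->(3,4)
  grid max=8 at (3,3)
Step 6: ant0:(3,3)->E->(3,4) | ant1:(1,2)->N->(0,2) | ant2:(3,4)->W->(3,3)
  grid max=9 at (3,3)
Final grid:
  0 0 1 0 0
  0 0 2 0 0
  0 0 0 0 0
  0 0 0 9 8
Max pheromone 9 at (3,3)

Answer: (3,3)=9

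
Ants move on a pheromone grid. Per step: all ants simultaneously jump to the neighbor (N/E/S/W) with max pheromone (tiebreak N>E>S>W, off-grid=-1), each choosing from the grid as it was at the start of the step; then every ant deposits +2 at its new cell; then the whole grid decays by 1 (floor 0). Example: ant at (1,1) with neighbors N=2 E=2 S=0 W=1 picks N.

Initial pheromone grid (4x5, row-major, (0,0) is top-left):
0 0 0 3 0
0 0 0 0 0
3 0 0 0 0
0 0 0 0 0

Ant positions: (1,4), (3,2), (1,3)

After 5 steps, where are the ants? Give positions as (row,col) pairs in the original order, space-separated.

Step 1: ant0:(1,4)->N->(0,4) | ant1:(3,2)->N->(2,2) | ant2:(1,3)->N->(0,3)
  grid max=4 at (0,3)
Step 2: ant0:(0,4)->W->(0,3) | ant1:(2,2)->N->(1,2) | ant2:(0,3)->E->(0,4)
  grid max=5 at (0,3)
Step 3: ant0:(0,3)->E->(0,4) | ant1:(1,2)->N->(0,2) | ant2:(0,4)->W->(0,3)
  grid max=6 at (0,3)
Step 4: ant0:(0,4)->W->(0,3) | ant1:(0,2)->E->(0,3) | ant2:(0,3)->E->(0,4)
  grid max=9 at (0,3)
Step 5: ant0:(0,3)->E->(0,4) | ant1:(0,3)->E->(0,4) | ant2:(0,4)->W->(0,3)
  grid max=10 at (0,3)

(0,4) (0,4) (0,3)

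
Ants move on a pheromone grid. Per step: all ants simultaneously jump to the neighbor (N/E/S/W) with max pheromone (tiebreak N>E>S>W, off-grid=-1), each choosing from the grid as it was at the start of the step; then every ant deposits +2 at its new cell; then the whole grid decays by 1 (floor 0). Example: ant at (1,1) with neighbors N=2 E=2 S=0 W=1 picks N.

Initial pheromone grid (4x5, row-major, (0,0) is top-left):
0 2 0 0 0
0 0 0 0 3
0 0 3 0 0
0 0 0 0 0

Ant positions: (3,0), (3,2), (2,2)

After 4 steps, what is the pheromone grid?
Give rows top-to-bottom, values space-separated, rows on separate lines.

After step 1: ants at (2,0),(2,2),(1,2)
  0 1 0 0 0
  0 0 1 0 2
  1 0 4 0 0
  0 0 0 0 0
After step 2: ants at (1,0),(1,2),(2,2)
  0 0 0 0 0
  1 0 2 0 1
  0 0 5 0 0
  0 0 0 0 0
After step 3: ants at (0,0),(2,2),(1,2)
  1 0 0 0 0
  0 0 3 0 0
  0 0 6 0 0
  0 0 0 0 0
After step 4: ants at (0,1),(1,2),(2,2)
  0 1 0 0 0
  0 0 4 0 0
  0 0 7 0 0
  0 0 0 0 0

0 1 0 0 0
0 0 4 0 0
0 0 7 0 0
0 0 0 0 0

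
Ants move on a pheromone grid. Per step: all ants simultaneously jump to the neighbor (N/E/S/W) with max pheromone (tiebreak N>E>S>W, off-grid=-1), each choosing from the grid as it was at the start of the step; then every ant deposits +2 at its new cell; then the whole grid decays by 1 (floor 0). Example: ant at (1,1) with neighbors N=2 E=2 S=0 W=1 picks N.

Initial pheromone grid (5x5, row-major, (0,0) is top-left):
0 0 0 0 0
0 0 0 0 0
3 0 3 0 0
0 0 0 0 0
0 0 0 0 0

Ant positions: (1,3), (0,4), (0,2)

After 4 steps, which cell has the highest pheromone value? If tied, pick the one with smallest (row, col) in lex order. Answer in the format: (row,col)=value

Step 1: ant0:(1,3)->N->(0,3) | ant1:(0,4)->S->(1,4) | ant2:(0,2)->E->(0,3)
  grid max=3 at (0,3)
Step 2: ant0:(0,3)->E->(0,4) | ant1:(1,4)->N->(0,4) | ant2:(0,3)->E->(0,4)
  grid max=5 at (0,4)
Step 3: ant0:(0,4)->W->(0,3) | ant1:(0,4)->W->(0,3) | ant2:(0,4)->W->(0,3)
  grid max=7 at (0,3)
Step 4: ant0:(0,3)->E->(0,4) | ant1:(0,3)->E->(0,4) | ant2:(0,3)->E->(0,4)
  grid max=9 at (0,4)
Final grid:
  0 0 0 6 9
  0 0 0 0 0
  0 0 0 0 0
  0 0 0 0 0
  0 0 0 0 0
Max pheromone 9 at (0,4)

Answer: (0,4)=9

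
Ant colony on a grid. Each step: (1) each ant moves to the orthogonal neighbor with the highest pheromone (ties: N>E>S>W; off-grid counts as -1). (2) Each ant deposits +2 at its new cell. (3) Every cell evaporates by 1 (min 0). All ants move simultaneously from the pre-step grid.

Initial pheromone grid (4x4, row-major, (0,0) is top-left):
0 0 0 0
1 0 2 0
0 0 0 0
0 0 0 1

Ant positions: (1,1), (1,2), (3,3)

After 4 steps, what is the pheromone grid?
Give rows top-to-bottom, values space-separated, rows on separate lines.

After step 1: ants at (1,2),(0,2),(2,3)
  0 0 1 0
  0 0 3 0
  0 0 0 1
  0 0 0 0
After step 2: ants at (0,2),(1,2),(1,3)
  0 0 2 0
  0 0 4 1
  0 0 0 0
  0 0 0 0
After step 3: ants at (1,2),(0,2),(1,2)
  0 0 3 0
  0 0 7 0
  0 0 0 0
  0 0 0 0
After step 4: ants at (0,2),(1,2),(0,2)
  0 0 6 0
  0 0 8 0
  0 0 0 0
  0 0 0 0

0 0 6 0
0 0 8 0
0 0 0 0
0 0 0 0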